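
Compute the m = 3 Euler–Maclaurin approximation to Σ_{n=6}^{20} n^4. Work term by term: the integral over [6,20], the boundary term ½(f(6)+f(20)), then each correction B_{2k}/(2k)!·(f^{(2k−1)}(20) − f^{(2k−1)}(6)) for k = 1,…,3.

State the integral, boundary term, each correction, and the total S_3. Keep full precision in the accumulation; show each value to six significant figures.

Integral: ∫_6^20 x^4 dx = 638445.
Endpoint term: (f(6) + f(20))/2 = (1296.00 + 160000)/2 = 80648.0.
So far: 719093.
Correction k=1: B_{2}/2! · (f^{(1)}(20) − f^{(1)}(6)) = 1/12 · (32000.0 − 864.000) = 2594.67.
Partial sum through k=1: 721687.
Correction k=2: B_{4}/4! · (f^{(3)}(20) − f^{(3)}(6)) = −1/720 · (480.000 − 144.000) = -0.466667.
Partial sum through k=2: 721687.
Correction k=3: B_{6}/6! · (f^{(5)}(20) − f^{(5)}(6)) = 1/30240 · (0.00000 − 0.00000) = 0.00000.

S_3 ≈ 721687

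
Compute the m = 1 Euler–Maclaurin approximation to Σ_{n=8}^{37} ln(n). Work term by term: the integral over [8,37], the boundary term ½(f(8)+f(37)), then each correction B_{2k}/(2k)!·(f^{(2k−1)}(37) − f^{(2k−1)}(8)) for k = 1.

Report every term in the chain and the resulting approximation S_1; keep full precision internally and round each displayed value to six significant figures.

S_1 ≈ 90.8054

∫_8^37 ln(x) dx evaluates to 87.9684.
Endpoint term: (f(8) + f(37))/2 = (2.07944 + 3.61092)/2 = 2.84518.
Running total after boundary: 90.8136.
Order-1 term: 1/12 · (0.0270270 − 0.125000) = -0.00816441.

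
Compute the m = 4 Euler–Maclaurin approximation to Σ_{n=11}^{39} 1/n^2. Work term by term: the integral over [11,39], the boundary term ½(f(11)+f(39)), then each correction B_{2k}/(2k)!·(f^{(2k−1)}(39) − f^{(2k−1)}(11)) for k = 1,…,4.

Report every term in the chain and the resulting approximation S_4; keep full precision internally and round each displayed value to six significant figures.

S_4 ≈ 0.0698512

Integral: ∫_11^39 1/x^2 dx = 0.0652681.
½[f(11) + f(39)] = ½[0.00826446 + 0.000657462] = 0.00446096.
So far: 0.0697290.
Order-1 term: 1/12 · (-3.37160e-05 − (-0.00150263)) = 0.000122409.
Running total after k=1: 0.0698514.
Order-2 term: −1/720 · (-2.66004e-07 − (-0.000149021)) = -2.06604e-07.
Running total after k=2: 0.0698512.
Order-3 term: 1/30240 · (-5.24663e-09 − (-3.69474e-05)) = 1.22163e-09.
Running total after k=3: 0.0698512.
Order-4 term: −1/1209600 · (-1.93170e-10 − (-1.70996e-05)) = -1.41364e-11.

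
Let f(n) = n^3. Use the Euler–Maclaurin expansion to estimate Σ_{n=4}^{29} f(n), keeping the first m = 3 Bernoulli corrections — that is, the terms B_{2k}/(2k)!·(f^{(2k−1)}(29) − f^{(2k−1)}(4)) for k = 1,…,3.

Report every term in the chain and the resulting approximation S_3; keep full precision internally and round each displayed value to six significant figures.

S_3 ≈ 189189

∫_4^29 x^3 dx evaluates to 176756.
½[f(4) + f(29)] = ½[64.0000 + 24389.0] = 12226.5.
Running total after boundary: 188983.
Order-1 term: 1/12 · (2523.00 − 48.0000) = 206.250.
After k=1: 189189.
Order-2 term: −1/720 · (6.00000 − 6.00000) = 0.00000.
After k=2: 189189.
Order-3 term: 1/30240 · (0.00000 − 0.00000) = 0.00000.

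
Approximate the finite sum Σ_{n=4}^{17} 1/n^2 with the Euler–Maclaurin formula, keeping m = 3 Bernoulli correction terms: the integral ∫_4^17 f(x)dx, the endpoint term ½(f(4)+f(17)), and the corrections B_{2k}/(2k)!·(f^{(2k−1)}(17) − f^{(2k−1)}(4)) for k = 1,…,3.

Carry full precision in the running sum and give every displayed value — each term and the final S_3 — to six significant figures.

S_3 ≈ 0.226696

∫_4^17 1/x^2 dx evaluates to 0.191176.
½[f(4) + f(17)] = ½[0.0625000 + 0.00346021] = 0.0329801.
Running total after boundary: 0.224157.
Correction k=1: B_{2}/2! · (f^{(1)}(17) − f^{(1)}(4)) = 1/12 · (-0.000407083 − (-0.0312500)) = 0.00257024.
Running total after k=1: 0.226727.
Correction k=2: B_{4}/4! · (f^{(3)}(17) − f^{(3)}(4)) = −1/720 · (-1.69031e-05 − (-0.0234375)) = -3.25286e-05.
Running total after k=2: 0.226694.
Correction k=3: B_{6}/6! · (f^{(5)}(17) − f^{(5)}(4)) = 1/30240 · (-1.75465e-06 − (-0.0439453)) = 1.45316e-06.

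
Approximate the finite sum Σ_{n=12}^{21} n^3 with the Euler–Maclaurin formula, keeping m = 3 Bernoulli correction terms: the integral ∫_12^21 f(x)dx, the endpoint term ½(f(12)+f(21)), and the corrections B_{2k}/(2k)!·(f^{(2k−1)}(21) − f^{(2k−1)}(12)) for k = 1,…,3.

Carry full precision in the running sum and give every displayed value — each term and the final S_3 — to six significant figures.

Integral: ∫_12^21 x^3 dx = 43436.2.
½[f(12) + f(21)] = ½[1728.00 + 9261.00] = 5494.50.
So far: 48930.8.
Order-1 term: 1/12 · (1323.00 − 432.000) = 74.2500.
Partial sum through k=1: 49005.0.
Order-2 term: −1/720 · (6.00000 − 6.00000) = 0.00000.
Partial sum through k=2: 49005.0.
Order-3 term: 1/30240 · (0.00000 − 0.00000) = 0.00000.

S_3 ≈ 49005.0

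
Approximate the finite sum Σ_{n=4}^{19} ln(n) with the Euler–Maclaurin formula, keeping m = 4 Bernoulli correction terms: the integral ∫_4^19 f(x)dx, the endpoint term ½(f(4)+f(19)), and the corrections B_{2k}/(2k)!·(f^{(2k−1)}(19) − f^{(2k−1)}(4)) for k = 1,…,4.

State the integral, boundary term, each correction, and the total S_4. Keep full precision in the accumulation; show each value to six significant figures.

S_4 ≈ 37.5481

∫_4^19 ln(x) dx evaluates to 35.3992.
Endpoint term: (f(4) + f(19))/2 = (1.38629 + 2.94444)/2 = 2.16537.
So far: 37.5645.
k=1: B_{2}/(2)! × [f^{(1)}(19) − f^{(1)}(4)] = 1/12 × (0.0526316 − 0.250000) = -0.0164474.
Partial sum through k=1: 37.5481.
k=2: B_{4}/(4)! × [f^{(3)}(19) − f^{(3)}(4)] = −1/720 × (0.000291588 − 0.0312500) = 4.29978e-05.
Partial sum through k=2: 37.5481.
k=3: B_{6}/(6)! × [f^{(5)}(19) − f^{(5)}(4)] = 1/30240 × (9.69267e-06 − 0.0234375) = -7.74729e-07.
Partial sum through k=3: 37.5481.
k=4: B_{8}/(8)! × [f^{(7)}(19) − f^{(7)}(4)] = −1/1209600 × (8.05485e-07 − 0.0439453) = 3.63298e-08.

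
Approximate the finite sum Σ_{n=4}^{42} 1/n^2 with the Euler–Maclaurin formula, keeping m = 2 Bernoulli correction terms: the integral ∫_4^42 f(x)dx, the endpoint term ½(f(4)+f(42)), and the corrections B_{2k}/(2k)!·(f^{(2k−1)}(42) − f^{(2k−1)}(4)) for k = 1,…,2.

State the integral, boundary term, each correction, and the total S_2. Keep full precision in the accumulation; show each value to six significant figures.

The integral term ∫_4^42 1/x^2 dx = 0.226190.
½[f(4) + f(42)] = ½[0.0625000 + 0.000566893] = 0.0315334.
So far: 0.257724.
Order-1 term: 1/12 · (-2.69949e-05 − (-0.0312500)) = 0.00260192.
Partial sum through k=1: 0.260326.
Order-2 term: −1/720 · (-1.83639e-07 − (-0.0234375)) = -3.25518e-05.

S_2 ≈ 0.260293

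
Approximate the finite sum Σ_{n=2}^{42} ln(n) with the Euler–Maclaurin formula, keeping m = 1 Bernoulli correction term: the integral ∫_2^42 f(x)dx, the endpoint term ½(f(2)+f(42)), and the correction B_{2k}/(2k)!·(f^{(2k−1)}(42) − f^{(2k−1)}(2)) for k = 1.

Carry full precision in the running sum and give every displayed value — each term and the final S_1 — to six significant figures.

S_1 ≈ 117.772

Integral: ∫_2^42 ln(x) dx = 115.596.
Boundary: ½(f(2) + f(42)) = ½(0.693147 + 3.73767) = 2.21541.
Running total after boundary: 117.811.
k=1: B_{2}/(2)! × [f^{(1)}(42) − f^{(1)}(2)] = 1/12 × (0.0238095 − 0.500000) = -0.0396825.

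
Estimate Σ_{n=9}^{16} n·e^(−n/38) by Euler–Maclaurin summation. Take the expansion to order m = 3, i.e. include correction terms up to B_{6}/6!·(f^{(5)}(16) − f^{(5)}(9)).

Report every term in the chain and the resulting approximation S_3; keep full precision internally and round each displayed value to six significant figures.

S_3 ≈ 71.3027

∫_9^16 x·e^(−x/38) dx evaluates to 62.5194.
Endpoint term: (f(9) + f(16))/2 = (7.10204 + 10.5017)/2 = 8.80187.
So far: 71.3212.
Correction k=1: B_{2}/2! · (f^{(1)}(16) − f^{(1)}(9)) = 1/12 · (0.379995 − 0.602220) = -0.0185187.
Running total after k=1: 71.3027.
Correction k=2: B_{4}/4! · (f^{(3)}(16) − f^{(3)}(9)) = −1/720 · (0.00117223 − 0.00151001) = 4.69130e-07.
Running total after k=2: 71.3027.
Correction k=3: B_{6}/6! · (f^{(5)}(16) − f^{(5)}(9)) = 1/30240 · (1.44135e-06 − 1.80261e-06) = -1.19463e-11.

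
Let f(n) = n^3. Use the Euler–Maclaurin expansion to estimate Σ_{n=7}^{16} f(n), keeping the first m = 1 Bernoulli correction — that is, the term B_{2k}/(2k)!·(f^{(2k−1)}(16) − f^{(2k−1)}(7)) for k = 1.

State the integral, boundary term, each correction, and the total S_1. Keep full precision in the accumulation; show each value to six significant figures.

S_1 ≈ 18055.0

∫_7^16 x^3 dx evaluates to 15783.8.
Boundary: ½(f(7) + f(16)) = ½(343.000 + 4096.00) = 2219.50.
Integral + boundary = 18003.2.
Correction k=1: B_{2}/2! · (f^{(1)}(16) − f^{(1)}(7)) = 1/12 · (768.000 − 147.000) = 51.7500.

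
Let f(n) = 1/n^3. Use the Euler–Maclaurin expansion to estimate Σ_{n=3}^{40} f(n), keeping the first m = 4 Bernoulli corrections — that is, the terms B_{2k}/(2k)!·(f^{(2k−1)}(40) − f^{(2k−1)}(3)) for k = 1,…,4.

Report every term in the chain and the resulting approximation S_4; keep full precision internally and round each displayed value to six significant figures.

∫_3^40 1/x^3 dx evaluates to 0.0552431.
½[f(3) + f(40)] = ½[0.0370370 + 1.56250e-05] = 0.0185263.
Integral + boundary = 0.0737694.
k=1: B_{2}/(2)! × [f^{(1)}(40) − f^{(1)}(3)] = 1/12 × (-1.17187e-06 − (-0.0370370)) = 0.00308632.
Running total after k=1: 0.0768557.
k=2: B_{4}/(4)! × [f^{(3)}(40) − f^{(3)}(3)] = −1/720 × (-1.46484e-08 − (-0.0823045)) = -0.000114312.
Running total after k=2: 0.0767414.
k=3: B_{6}/(6)! × [f^{(5)}(40) − f^{(5)}(3)] = 1/30240 × (-3.84521e-10 − (-0.384088)) = 1.27013e-05.
Running total after k=3: 0.0767541.
k=4: B_{8}/(8)! × [f^{(7)}(40) − f^{(7)}(3)] = −1/1209600 × (-1.73035e-11 − (-3.07270)) = -2.54026e-06.

S_4 ≈ 0.0767516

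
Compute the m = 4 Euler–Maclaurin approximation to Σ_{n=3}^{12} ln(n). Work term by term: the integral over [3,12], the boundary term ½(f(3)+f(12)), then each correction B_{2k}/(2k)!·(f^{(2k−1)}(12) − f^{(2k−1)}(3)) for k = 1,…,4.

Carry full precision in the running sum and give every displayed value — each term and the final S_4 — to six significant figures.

S_4 ≈ 19.2941

The integral term ∫_3^12 ln(x) dx = 17.5230.
Boundary: ½(f(3) + f(12)) = ½(1.09861 + 2.48491) = 1.79176.
Integral + boundary = 19.3148.
k=1: B_{2}/(2)! × [f^{(1)}(12) − f^{(1)}(3)] = 1/12 × (0.0833333 − 0.333333) = -0.0208333.
After k=1: 19.2940.
k=2: B_{4}/(4)! × [f^{(3)}(12) − f^{(3)}(3)] = −1/720 × (0.00115741 − 0.0740741) = 0.000101273.
After k=2: 19.2941.
k=3: B_{6}/(6)! × [f^{(5)}(12) − f^{(5)}(3)] = 1/30240 × (9.64506e-05 − 0.0987654) = -3.26286e-06.
After k=3: 19.2941.
k=4: B_{8}/(8)! × [f^{(7)}(12) − f^{(7)}(3)] = −1/1209600 × (2.00939e-05 − 0.329218) = 2.72154e-07.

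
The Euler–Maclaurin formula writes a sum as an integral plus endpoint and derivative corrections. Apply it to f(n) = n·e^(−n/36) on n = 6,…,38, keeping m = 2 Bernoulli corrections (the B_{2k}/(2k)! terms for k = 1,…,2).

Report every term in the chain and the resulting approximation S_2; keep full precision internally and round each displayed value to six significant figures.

S_2 ≈ 361.902

Integral: ∫_6^38 x·e^(−x/36) dx = 352.811.
½[f(6) + f(38)] = ½[5.07889 + 13.2240] = 9.15143.
So far: 361.962.
k=1: B_{2}/(2)! × [f^{(1)}(38) − f^{(1)}(6)] = 1/12 × (-0.0193333 − 0.705401) = -0.0603946.
After k=1: 361.902.
k=2: B_{4}/(4)! × [f^{(3)}(38) − f^{(3)}(6)] = −1/720 × (0.000522118 − 0.00185059) = 1.84510e-06.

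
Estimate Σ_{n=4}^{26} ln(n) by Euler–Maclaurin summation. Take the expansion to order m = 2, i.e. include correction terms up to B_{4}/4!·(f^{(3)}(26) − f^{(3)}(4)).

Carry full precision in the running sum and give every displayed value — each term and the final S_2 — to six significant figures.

S_2 ≈ 59.4699

The integral term ∫_4^26 ln(x) dx = 57.1653.
½[f(4) + f(26)] = ½[1.38629 + 3.25810] = 2.32220.
Integral + boundary = 59.4875.
Correction k=1: B_{2}/2! · (f^{(1)}(26) − f^{(1)}(4)) = 1/12 · (0.0384615 − 0.250000) = -0.0176282.
After k=1: 59.4699.
Correction k=2: B_{4}/4! · (f^{(3)}(26) − f^{(3)}(4)) = −1/720 · (0.000113792 − 0.0312500) = 4.32447e-05.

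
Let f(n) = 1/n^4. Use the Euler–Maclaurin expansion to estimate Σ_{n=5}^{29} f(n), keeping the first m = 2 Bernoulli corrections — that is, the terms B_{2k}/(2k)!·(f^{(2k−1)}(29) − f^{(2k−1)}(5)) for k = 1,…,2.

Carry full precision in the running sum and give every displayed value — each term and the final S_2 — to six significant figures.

S_2 ≈ 0.00355822

∫_5^29 1/x^4 dx evaluates to 0.00265300.
Boundary: ½(f(5) + f(29)) = ½(0.00160000 + 1.41387e-06) = 0.000800707.
So far: 0.00345371.
Order-1 term: 1/12 · (-1.95016e-07 − (-0.00128000)) = 0.000106650.
Partial sum through k=1: 0.00356036.
Order-2 term: −1/720 · (-6.95657e-09 − (-0.00153600)) = -2.13332e-06.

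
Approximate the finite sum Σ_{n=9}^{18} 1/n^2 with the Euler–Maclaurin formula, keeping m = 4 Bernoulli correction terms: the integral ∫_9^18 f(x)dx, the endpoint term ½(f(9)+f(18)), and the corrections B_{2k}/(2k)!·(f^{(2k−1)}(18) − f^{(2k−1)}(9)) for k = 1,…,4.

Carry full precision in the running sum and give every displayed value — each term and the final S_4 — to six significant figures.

S_4 ≈ 0.0634711

The integral term ∫_9^18 1/x^2 dx = 0.0555556.
Boundary: ½(f(9) + f(18)) = ½(0.0123457 + 0.00308642) = 0.00771605.
So far: 0.0632716.
Order-1 term: 1/12 · (-0.000342936 − (-0.00274348)) = 0.000200046.
Running total after k=1: 0.0634717.
Order-2 term: −1/720 · (-1.27013e-05 − (-0.000406442)) = -5.46862e-07.
Running total after k=2: 0.0634711.
Order-3 term: 1/30240 · (-1.17605e-06 − (-0.000150534)) = 4.93909e-09.
Running total after k=3: 0.0634711.
Order-4 term: −1/1209600 · (-2.03268e-07 − (-0.000104073)) = -8.58711e-11.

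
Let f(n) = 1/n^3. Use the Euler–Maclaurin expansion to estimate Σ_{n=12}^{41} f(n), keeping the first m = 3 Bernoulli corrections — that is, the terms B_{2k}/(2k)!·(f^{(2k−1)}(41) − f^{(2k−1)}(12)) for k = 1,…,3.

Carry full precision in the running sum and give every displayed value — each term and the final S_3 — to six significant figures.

S_3 ≈ 0.00348333

∫_12^41 1/x^3 dx evaluates to 0.00317478.
Endpoint term: (f(12) + f(41))/2 = (0.000578704 + 1.45094e-05)/2 = 0.000296607.
Running total after boundary: 0.00347139.
Correction k=1: B_{2}/2! · (f^{(1)}(41) − f^{(1)}(12)) = 1/12 · (-1.06166e-06 − (-0.000144676)) = 1.19679e-05.
After k=1: 0.00348335.
Correction k=2: B_{4}/4! · (f^{(3)}(41) − f^{(3)}(12)) = −1/720 · (-1.26313e-08 − (-2.00939e-05)) = -2.78906e-08.
After k=2: 0.00348333.
Correction k=3: B_{6}/6! · (f^{(5)}(41) − f^{(5)}(12)) = 1/30240 · (-3.15595e-10 − (-5.86071e-06)) = 1.93796e-10.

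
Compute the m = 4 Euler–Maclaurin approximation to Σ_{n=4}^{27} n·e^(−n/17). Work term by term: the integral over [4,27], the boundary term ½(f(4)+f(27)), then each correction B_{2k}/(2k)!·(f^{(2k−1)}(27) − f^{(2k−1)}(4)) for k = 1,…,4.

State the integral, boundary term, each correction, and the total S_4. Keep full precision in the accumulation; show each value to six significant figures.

Integral: ∫_4^27 x·e^(−x/17) dx = 129.345.
Boundary: ½(f(4) + f(27)) = ½(3.16135 + 5.51572) = 4.33854.
Integral + boundary = 133.684.
k=1: B_{2}/(2)! × [f^{(1)}(27) − f^{(1)}(4)] = 1/12 × (-0.120168 − 0.604376) = -0.0603787.
After k=1: 133.623.
k=2: B_{4}/(4)! × [f^{(3)}(27) − f^{(3)}(4)] = −1/720 × (0.000997936 − 0.00756074) = 9.11500e-06.
After k=2: 133.623.
k=3: B_{6}/(6)! × [f^{(5)}(27) − f^{(5)}(4)] = 1/30240 × (8.34491e-06 − 4.50872e-05) = -1.21502e-09.
After k=3: 133.623.
k=4: B_{8}/(8)! × [f^{(7)}(27) − f^{(7)}(4)] = −1/1209600 × (4.58019e-08 − 2.21497e-07) = 1.45251e-13.

S_4 ≈ 133.623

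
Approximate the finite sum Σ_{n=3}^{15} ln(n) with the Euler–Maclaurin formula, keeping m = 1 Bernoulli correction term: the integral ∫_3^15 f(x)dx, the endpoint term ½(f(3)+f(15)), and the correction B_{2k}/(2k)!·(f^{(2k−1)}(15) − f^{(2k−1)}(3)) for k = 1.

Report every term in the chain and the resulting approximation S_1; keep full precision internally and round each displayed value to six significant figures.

S_1 ≈ 27.2060

∫_3^15 ln(x) dx evaluates to 25.3249.
½[f(3) + f(15)] = ½[1.09861 + 2.70805] = 1.90333.
Integral + boundary = 27.2282.
Order-1 term: 1/12 · (0.0666667 − 0.333333) = -0.0222222.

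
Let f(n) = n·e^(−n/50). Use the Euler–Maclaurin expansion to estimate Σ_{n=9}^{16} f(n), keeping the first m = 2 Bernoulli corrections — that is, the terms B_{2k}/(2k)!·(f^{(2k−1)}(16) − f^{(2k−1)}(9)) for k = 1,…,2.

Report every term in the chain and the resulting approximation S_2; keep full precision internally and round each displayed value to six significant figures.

Integral: ∫_9^16 x·e^(−x/50) dx = 67.7553.
Endpoint term: (f(9) + f(16))/2 = (7.51743 + 11.6184)/2 = 9.56791.
Running total after boundary: 77.3232.
k=1: B_{2}/(2)! × [f^{(1)}(16) − f^{(1)}(9)] = 1/12 × (0.493781 − 0.684922) = -0.0159284.
After k=1: 77.3073.
k=2: B_{4}/(4)! × [f^{(3)}(16) − f^{(3)}(9)] = −1/720 × (0.000778432 − 0.000942185) = 2.27435e-07.

S_2 ≈ 77.3073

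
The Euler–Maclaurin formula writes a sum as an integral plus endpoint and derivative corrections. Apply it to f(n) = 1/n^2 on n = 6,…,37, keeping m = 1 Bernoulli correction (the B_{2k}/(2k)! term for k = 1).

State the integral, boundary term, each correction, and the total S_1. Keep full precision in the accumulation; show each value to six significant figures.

Integral: ∫_6^37 1/x^2 dx = 0.139640.
Endpoint term: (f(6) + f(37))/2 = (0.0277778 + 0.000730460)/2 = 0.0142541.
Running total after boundary: 0.153894.
Order-1 term: 1/12 · (-3.94843e-05 − (-0.00925926)) = 0.000768315.

S_1 ≈ 0.154662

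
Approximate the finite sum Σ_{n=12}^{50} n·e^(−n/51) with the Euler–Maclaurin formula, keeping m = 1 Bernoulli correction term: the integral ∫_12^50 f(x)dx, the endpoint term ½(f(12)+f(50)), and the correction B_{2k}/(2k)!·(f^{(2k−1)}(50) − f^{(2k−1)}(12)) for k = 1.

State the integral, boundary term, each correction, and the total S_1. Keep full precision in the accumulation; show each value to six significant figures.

Integral: ∫_12^50 x·e^(−x/51) dx = 606.888.
½[f(12) + f(50)] = ½[9.48406 + 18.7582] = 14.1211.
So far: 621.009.
Correction k=1: B_{2}/2! · (f^{(1)}(50) − f^{(1)}(12)) = 1/12 · (0.00735616 − 0.604376) = -0.0497517.

S_1 ≈ 620.959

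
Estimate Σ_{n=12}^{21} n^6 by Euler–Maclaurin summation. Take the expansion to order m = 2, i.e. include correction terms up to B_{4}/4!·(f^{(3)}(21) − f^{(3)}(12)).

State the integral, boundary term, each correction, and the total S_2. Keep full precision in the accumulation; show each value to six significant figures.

S_2 ≈ 2.98472e+08

Integral: ∫_12^21 x^6 dx = 2.52180e+08.
Endpoint term: (f(12) + f(21))/2 = (2.98598e+06 + 8.57661e+07)/2 = 4.43761e+07.
So far: 2.96556e+08.
Order-1 term: 1/12 · (2.45046e+07 − 1.49299e+06) = 1.91763e+06.
After k=1: 2.98473e+08.
Order-2 term: −1/720 · (1.11132e+06 − 207360) = -1255.50.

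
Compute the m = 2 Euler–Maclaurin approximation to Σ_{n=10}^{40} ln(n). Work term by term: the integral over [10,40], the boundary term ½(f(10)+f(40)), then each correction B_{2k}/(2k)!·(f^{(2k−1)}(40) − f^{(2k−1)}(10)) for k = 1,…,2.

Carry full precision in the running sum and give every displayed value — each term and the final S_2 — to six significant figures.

Integral: ∫_10^40 ln(x) dx = 94.5293.
Boundary: ½(f(10) + f(40)) = ½(2.30259 + 3.68888) = 2.99573.
So far: 97.5251.
Correction k=1: B_{2}/2! · (f^{(1)}(40) − f^{(1)}(10)) = 1/12 · (0.0250000 − 0.100000) = -0.00625000.
Partial sum through k=1: 97.5188.
Correction k=2: B_{4}/4! · (f^{(3)}(40) − f^{(3)}(10)) = −1/720 · (3.12500e-05 − 0.00200000) = 2.73437e-06.

S_2 ≈ 97.5188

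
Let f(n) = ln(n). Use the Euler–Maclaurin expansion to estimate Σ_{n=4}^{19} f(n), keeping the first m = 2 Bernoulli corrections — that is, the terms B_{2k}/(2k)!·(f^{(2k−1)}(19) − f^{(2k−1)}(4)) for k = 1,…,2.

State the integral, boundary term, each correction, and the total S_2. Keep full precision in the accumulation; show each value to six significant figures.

Integral: ∫_4^19 ln(x) dx = 35.3992.
½[f(4) + f(19)] = ½[1.38629 + 2.94444] = 2.16537.
Integral + boundary = 37.5645.
Correction k=1: B_{2}/2! · (f^{(1)}(19) − f^{(1)}(4)) = 1/12 · (0.0526316 − 0.250000) = -0.0164474.
After k=1: 37.5481.
Correction k=2: B_{4}/4! · (f^{(3)}(19) − f^{(3)}(4)) = −1/720 · (0.000291588 − 0.0312500) = 4.29978e-05.

S_2 ≈ 37.5481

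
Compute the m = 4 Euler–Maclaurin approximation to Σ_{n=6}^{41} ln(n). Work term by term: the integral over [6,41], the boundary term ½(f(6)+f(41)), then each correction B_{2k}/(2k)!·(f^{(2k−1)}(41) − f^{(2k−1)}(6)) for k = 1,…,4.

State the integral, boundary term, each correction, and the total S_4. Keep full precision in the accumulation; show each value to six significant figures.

Integral: ∫_6^41 ln(x) dx = 106.506.
Endpoint term: (f(6) + f(41))/2 = (1.79176 + 3.71357)/2 = 2.75267.
Integral + boundary = 109.259.
Order-1 term: 1/12 · (0.0243902 − 0.166667) = -0.0118564.
After k=1: 109.247.
Order-2 term: −1/720 · (2.90187e-05 − 0.00925926) = 1.28198e-05.
After k=2: 109.247.
Order-3 term: 1/30240 · (2.07153e-07 − 0.00308642) = -1.02057e-07.
After k=3: 109.247.
Order-4 term: −1/1209600 · (3.69697e-09 − 0.00257202) = 2.12633e-09.

S_4 ≈ 109.247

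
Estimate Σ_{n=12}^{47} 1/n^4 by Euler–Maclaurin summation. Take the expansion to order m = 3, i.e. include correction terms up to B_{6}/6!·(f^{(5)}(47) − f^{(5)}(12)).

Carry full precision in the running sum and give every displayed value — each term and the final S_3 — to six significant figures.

The integral term ∫_12^47 1/x^4 dx = 0.000189691.
Endpoint term: (f(12) + f(47))/2 = (4.82253e-05 + 2.04931e-07)/2 = 2.42151e-05.
Integral + boundary = 0.000213906.
k=1: B_{2}/(2)! × [f^{(1)}(47) − f^{(1)}(12)] = 1/12 × (-1.74410e-08 − (-1.60751e-05)) = 1.33814e-06.
After k=1: 0.000215244.
k=2: B_{4}/(4)! × [f^{(3)}(47) − f^{(3)}(12)] = −1/720 × (-2.36862e-10 − (-3.34898e-06)) = -4.65103e-09.
After k=2: 0.000215239.
k=3: B_{6}/(6)! × [f^{(5)}(47) − f^{(5)}(12)] = 1/30240 × (-6.00466e-12 − (-1.30238e-06)) = 4.30680e-11.

S_3 ≈ 0.000215239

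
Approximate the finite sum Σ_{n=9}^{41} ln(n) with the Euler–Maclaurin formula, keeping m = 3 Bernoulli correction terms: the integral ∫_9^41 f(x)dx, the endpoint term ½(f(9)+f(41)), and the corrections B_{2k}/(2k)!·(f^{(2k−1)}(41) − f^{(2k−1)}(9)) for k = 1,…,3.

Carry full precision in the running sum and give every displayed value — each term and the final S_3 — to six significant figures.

S_3 ≈ 103.430

Integral: ∫_9^41 ln(x) dx = 100.481.
Boundary: ½(f(9) + f(41)) = ½(2.19722 + 3.71357) = 2.95540.
So far: 103.437.
k=1: B_{2}/(2)! × [f^{(1)}(41) − f^{(1)}(9)] = 1/12 × (0.0243902 − 0.111111) = -0.00722674.
After k=1: 103.430.
k=2: B_{4}/(4)! × [f^{(3)}(41) − f^{(3)}(9)] = −1/720 × (2.90187e-05 − 0.00274348) = 3.77009e-06.
After k=2: 103.430.
k=3: B_{6}/(6)! × [f^{(5)}(41) − f^{(5)}(9)] = 1/30240 × (2.07153e-07 − 0.000406442) = -1.34337e-08.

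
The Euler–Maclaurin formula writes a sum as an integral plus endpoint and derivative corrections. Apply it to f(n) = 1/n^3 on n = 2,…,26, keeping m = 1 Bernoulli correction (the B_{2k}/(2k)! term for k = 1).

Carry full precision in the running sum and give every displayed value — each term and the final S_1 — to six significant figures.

S_1 ≈ 0.202413

The integral term ∫_2^26 1/x^3 dx = 0.124260.
½[f(2) + f(26)] = ½[0.125000 + 5.68958e-05] = 0.0625284.
Integral + boundary = 0.186789.
Correction k=1: B_{2}/2! · (f^{(1)}(26) − f^{(1)}(2)) = 1/12 · (-6.56490e-06 − (-0.187500)) = 0.0156245.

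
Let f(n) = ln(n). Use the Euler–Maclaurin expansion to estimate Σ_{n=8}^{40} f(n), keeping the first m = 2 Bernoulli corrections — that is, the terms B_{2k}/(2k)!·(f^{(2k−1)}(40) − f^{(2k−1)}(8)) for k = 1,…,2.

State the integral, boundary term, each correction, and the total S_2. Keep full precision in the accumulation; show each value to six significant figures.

Integral: ∫_8^40 ln(x) dx = 98.9196.
½[f(8) + f(40)] = ½[2.07944 + 3.68888] = 2.88416.
Integral + boundary = 101.804.
Correction k=1: B_{2}/2! · (f^{(1)}(40) − f^{(1)}(8)) = 1/12 · (0.0250000 − 0.125000) = -0.00833333.
Partial sum through k=1: 101.795.
Correction k=2: B_{4}/4! · (f^{(3)}(40) − f^{(3)}(8)) = −1/720 · (3.12500e-05 − 0.00390625) = 5.38194e-06.

S_2 ≈ 101.795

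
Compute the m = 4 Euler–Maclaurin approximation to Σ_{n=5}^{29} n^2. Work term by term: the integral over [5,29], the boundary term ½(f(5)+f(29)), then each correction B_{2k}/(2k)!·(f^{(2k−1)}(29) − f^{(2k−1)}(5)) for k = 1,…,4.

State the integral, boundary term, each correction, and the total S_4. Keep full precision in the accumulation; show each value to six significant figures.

Integral: ∫_5^29 x^2 dx = 8088.00.
Endpoint term: (f(5) + f(29))/2 = (25.0000 + 841.000)/2 = 433.000.
Running total after boundary: 8521.00.
Correction k=1: B_{2}/2! · (f^{(1)}(29) − f^{(1)}(5)) = 1/12 · (58.0000 − 10.0000) = 4.00000.
Running total after k=1: 8525.00.
Correction k=2: B_{4}/4! · (f^{(3)}(29) − f^{(3)}(5)) = −1/720 · (0.00000 − 0.00000) = 0.00000.
Running total after k=2: 8525.00.
Correction k=3: B_{6}/6! · (f^{(5)}(29) − f^{(5)}(5)) = 1/30240 · (0.00000 − 0.00000) = 0.00000.
Running total after k=3: 8525.00.
Correction k=4: B_{8}/8! · (f^{(7)}(29) − f^{(7)}(5)) = −1/1209600 · (0.00000 − 0.00000) = 0.00000.

S_4 ≈ 8525.00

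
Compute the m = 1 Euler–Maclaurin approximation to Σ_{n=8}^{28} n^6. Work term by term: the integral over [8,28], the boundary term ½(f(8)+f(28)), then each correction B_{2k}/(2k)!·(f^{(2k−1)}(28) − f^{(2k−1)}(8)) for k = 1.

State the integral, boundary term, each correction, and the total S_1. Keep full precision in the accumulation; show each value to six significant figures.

S_1 ≈ 2.17693e+09

Integral: ∫_8^28 x^6 dx = 1.92726e+09.
½[f(8) + f(28)] = ½[262144 + 4.81890e+08] = 2.41076e+08.
So far: 2.16834e+09.
Correction k=1: B_{2}/2! · (f^{(1)}(28) − f^{(1)}(8)) = 1/12 · (1.03262e+08 − 196608) = 8.58880e+06.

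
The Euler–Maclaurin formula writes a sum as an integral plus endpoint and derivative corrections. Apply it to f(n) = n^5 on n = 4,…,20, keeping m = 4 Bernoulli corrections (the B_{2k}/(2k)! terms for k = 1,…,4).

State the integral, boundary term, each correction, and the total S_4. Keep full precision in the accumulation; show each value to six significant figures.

∫_4^20 x^5 dx evaluates to 1.06660e+07.
Boundary: ½(f(4) + f(20)) = ½(1024.00 + 3.20000e+06) = 1.60051e+06.
So far: 1.22665e+07.
Order-1 term: 1/12 · (800000 − 1280.00) = 66560.0.
Running total after k=1: 1.23331e+07.
Order-2 term: −1/720 · (24000.0 − 960.000) = -32.0000.
Running total after k=2: 1.23330e+07.
Order-3 term: 1/30240 · (120.000 − 120.000) = 0.00000.
Running total after k=3: 1.23330e+07.
Order-4 term: −1/1209600 · (0.00000 − 0.00000) = 0.00000.

S_4 ≈ 1.23330e+07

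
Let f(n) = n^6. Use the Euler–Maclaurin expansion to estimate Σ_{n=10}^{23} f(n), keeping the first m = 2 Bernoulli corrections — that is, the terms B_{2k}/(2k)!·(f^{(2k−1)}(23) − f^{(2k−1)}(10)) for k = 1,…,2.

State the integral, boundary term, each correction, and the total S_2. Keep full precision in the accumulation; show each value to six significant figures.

∫_10^23 x^6 dx evaluates to 4.84975e+08.
Endpoint term: (f(10) + f(23))/2 = (1.00000e+06 + 1.48036e+08)/2 = 7.45179e+07.
So far: 5.59493e+08.
Order-1 term: 1/12 · (3.86181e+07 − 600000) = 3.16817e+06.
Running total after k=1: 5.62661e+08.
Order-2 term: −1/720 · (1.46004e+06 − 120000) = -1861.17.

S_2 ≈ 5.62659e+08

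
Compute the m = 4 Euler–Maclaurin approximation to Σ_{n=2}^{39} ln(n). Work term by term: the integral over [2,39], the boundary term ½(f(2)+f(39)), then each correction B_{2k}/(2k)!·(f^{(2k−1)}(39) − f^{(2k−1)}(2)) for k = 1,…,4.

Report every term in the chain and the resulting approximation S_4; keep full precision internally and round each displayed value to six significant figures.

The integral term ∫_2^39 ln(x) dx = 104.493.
Endpoint term: (f(2) + f(39))/2 = (0.693147 + 3.66356)/2 = 2.17835.
So far: 106.671.
k=1: B_{2}/(2)! × [f^{(1)}(39) − f^{(1)}(2)] = 1/12 × (0.0256410 − 0.500000) = -0.0395299.
Running total after k=1: 106.631.
k=2: B_{4}/(4)! × [f^{(3)}(39) − f^{(3)}(2)] = −1/720 × (3.37160e-05 − 0.250000) = 0.000347175.
Running total after k=2: 106.632.
k=3: B_{6}/(6)! × [f^{(5)}(39) − f^{(5)}(2)] = 1/30240 × (2.66004e-07 − 0.750000) = -2.48016e-05.
Running total after k=3: 106.632.
k=4: B_{8}/(8)! × [f^{(7)}(39) − f^{(7)}(2)] = −1/1209600 × (5.24663e-09 − 5.62500) = 4.65030e-06.

S_4 ≈ 106.632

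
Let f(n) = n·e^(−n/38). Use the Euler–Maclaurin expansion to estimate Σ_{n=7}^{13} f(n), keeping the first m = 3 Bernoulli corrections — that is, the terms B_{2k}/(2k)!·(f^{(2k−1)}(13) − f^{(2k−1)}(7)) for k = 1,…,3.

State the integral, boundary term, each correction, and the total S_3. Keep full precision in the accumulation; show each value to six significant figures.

The integral term ∫_7^13 x·e^(−x/38) dx = 45.8008.
Endpoint term: (f(7) + f(13))/2 = (5.82232 + 9.23355)/2 = 7.52794.
Integral + boundary = 53.3288.
k=1: B_{2}/(2)! × [f^{(1)}(13) − f^{(1)}(7)] = 1/12 × (0.467285 − 0.678542) = -0.0176047.
Partial sum through k=1: 53.3112.
k=2: B_{4}/(4)! × [f^{(3)}(13) − f^{(3)}(7)] = −1/720 × (0.00130736 − 0.00162193) = 4.36895e-07.
Partial sum through k=2: 53.3112.
k=3: B_{6}/(6)! × [f^{(5)}(13) − f^{(5)}(7)] = 1/30240 × (1.58665e-06 − 1.92102e-06) = -1.10572e-11.

S_3 ≈ 53.3112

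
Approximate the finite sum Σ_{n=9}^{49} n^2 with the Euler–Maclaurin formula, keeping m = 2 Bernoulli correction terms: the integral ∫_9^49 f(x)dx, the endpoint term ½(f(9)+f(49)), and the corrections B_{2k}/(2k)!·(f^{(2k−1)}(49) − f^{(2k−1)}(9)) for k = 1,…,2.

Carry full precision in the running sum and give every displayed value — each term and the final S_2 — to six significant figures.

S_2 ≈ 40221.0

The integral term ∫_9^49 x^2 dx = 38973.3.
Endpoint term: (f(9) + f(49))/2 = (81.0000 + 2401.00)/2 = 1241.00.
Integral + boundary = 40214.3.
k=1: B_{2}/(2)! × [f^{(1)}(49) − f^{(1)}(9)] = 1/12 × (98.0000 − 18.0000) = 6.66667.
Running total after k=1: 40221.0.
k=2: B_{4}/(4)! × [f^{(3)}(49) − f^{(3)}(9)] = −1/720 × (0.00000 − 0.00000) = 0.00000.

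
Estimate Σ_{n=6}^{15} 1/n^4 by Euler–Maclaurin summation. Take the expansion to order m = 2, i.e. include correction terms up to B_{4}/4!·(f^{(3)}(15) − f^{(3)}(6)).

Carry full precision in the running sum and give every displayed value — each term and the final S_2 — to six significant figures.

∫_6^15 1/x^4 dx evaluates to 0.00144444.
Endpoint term: (f(6) + f(15))/2 = (0.000771605 + 1.97531e-05)/2 = 0.000395679.
Integral + boundary = 0.00184012.
Correction k=1: B_{2}/2! · (f^{(1)}(15) − f^{(1)}(6)) = 1/12 · (-5.26749e-06 − (-0.000514403)) = 4.24280e-05.
After k=1: 0.00188255.
Correction k=2: B_{4}/4! · (f^{(3)}(15) − f^{(3)}(6)) = −1/720 · (-7.02332e-07 − (-0.000428669)) = -5.94399e-07.

S_2 ≈ 0.00188196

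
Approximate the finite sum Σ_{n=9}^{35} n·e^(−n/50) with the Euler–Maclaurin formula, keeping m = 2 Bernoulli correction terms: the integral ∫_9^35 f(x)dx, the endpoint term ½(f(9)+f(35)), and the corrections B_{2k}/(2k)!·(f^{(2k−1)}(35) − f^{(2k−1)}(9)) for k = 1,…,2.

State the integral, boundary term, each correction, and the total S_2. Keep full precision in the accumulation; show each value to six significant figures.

S_2 ≈ 365.964

∫_9^35 x·e^(−x/50) dx evaluates to 353.560.
½[f(9) + f(35)] = ½[7.51743 + 17.3805] = 12.4490.
Running total after boundary: 366.009.
Order-1 term: 1/12 · (0.148976 − 0.684922) = -0.0446622.
After k=1: 365.964.
Order-2 term: −1/720 · (0.000456858 − 0.000942185) = 6.74064e-07.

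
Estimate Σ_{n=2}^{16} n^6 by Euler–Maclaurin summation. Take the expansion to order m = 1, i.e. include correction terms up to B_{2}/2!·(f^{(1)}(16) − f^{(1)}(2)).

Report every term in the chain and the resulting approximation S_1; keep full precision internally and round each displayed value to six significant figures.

∫_2^16 x^6 dx evaluates to 3.83479e+07.
½[f(2) + f(16)] = ½[64.0000 + 1.67772e+07] = 8.38864e+06.
Running total after boundary: 4.67365e+07.
Correction k=1: B_{2}/2! · (f^{(1)}(16) − f^{(1)}(2)) = 1/12 · (6.29146e+06 − 192.000) = 524272.

S_1 ≈ 4.72608e+07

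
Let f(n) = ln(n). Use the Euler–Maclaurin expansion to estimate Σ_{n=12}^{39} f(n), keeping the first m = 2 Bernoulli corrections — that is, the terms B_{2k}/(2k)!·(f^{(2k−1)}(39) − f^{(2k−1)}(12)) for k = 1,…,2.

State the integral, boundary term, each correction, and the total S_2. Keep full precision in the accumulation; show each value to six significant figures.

S_2 ≈ 89.1295

The integral term ∫_12^39 ln(x) dx = 86.0600.
Boundary: ½(f(12) + f(39)) = ½(2.48491 + 3.66356) = 3.07423.
Integral + boundary = 89.1343.
k=1: B_{2}/(2)! × [f^{(1)}(39) − f^{(1)}(12)] = 1/12 × (0.0256410 − 0.0833333) = -0.00480769.
After k=1: 89.1295.
k=2: B_{4}/(4)! × [f^{(3)}(39) − f^{(3)}(12)] = −1/720 × (3.37160e-05 − 0.00115741) = 1.56068e-06.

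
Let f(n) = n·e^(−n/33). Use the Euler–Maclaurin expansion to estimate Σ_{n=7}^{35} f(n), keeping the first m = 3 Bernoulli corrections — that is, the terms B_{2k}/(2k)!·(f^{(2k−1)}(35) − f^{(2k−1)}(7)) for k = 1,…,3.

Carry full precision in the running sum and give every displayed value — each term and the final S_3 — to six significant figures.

S_3 ≈ 299.564

Integral: ∫_7^35 x·e^(−x/33) dx = 290.728.
½[f(7) + f(35)] = ½[5.66207 + 12.1186] = 8.89034.
Integral + boundary = 299.619.
Correction k=1: B_{2}/2! · (f^{(1)}(35) − f^{(1)}(7)) = 1/12 · (-0.0209846 − 0.637289) = -0.0548561.
After k=1: 299.564.
Correction k=2: B_{4}/4! · (f^{(3)}(35) − f^{(3)}(7)) = −1/720 · (0.000616627 − 0.00207073) = 2.01958e-06.
After k=2: 299.564.
Correction k=3: B_{6}/6! · (f^{(5)}(35) − f^{(5)}(7)) = 1/30240 · (1.15016e-06 − 3.26561e-06) = -6.99554e-11.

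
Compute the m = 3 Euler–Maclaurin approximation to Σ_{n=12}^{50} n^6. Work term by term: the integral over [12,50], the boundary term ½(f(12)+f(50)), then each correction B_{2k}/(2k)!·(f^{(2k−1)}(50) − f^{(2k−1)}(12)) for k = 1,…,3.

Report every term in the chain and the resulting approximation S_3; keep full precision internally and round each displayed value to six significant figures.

Integral: ∫_12^50 x^6 dx = 1.11602e+11.
Endpoint term: (f(12) + f(50))/2 = (2.98598e+06 + 1.56250e+10)/2 = 7.81399e+09.
Running total after boundary: 1.19416e+11.
Order-1 term: 1/12 · (1.87500e+09 − 1.49299e+06) = 1.56126e+08.
After k=1: 1.19572e+11.
Order-2 term: −1/720 · (1.50000e+07 − 207360) = -20545.3.
After k=2: 1.19572e+11.
Order-3 term: 1/30240 · (36000.0 − 8640.00) = 0.904762.

S_3 ≈ 1.19572e+11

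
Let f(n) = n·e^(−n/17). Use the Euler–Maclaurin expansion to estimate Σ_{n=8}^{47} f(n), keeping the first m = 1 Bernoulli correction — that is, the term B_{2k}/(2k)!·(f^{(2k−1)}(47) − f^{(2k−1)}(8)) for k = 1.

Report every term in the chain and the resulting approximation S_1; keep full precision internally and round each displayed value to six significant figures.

S_1 ≈ 200.874

∫_8^47 x·e^(−x/17) dx evaluates to 196.932.
Endpoint term: (f(8) + f(47))/2 = (4.99708 + 2.96075)/2 = 3.97891.
Running total after boundary: 200.911.
Order-1 term: 1/12 · (-0.111167 − 0.330689) = -0.0368213.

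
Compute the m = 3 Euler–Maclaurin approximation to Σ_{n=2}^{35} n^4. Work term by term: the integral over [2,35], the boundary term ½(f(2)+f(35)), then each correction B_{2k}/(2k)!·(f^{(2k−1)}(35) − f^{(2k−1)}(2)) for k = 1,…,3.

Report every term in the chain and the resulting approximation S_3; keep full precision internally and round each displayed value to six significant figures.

∫_2^35 x^4 dx evaluates to 1.05044e+07.
Boundary: ½(f(2) + f(35)) = ½(16.0000 + 1.50062e+06) = 750320.
Running total after boundary: 1.12547e+07.
Order-1 term: 1/12 · (171500 − 32.0000) = 14289.0.
After k=1: 1.12690e+07.
Order-2 term: −1/720 · (840.000 − 48.0000) = -1.10000.
After k=2: 1.12690e+07.
Order-3 term: 1/30240 · (0.00000 − 0.00000) = 0.00000.

S_3 ≈ 1.12690e+07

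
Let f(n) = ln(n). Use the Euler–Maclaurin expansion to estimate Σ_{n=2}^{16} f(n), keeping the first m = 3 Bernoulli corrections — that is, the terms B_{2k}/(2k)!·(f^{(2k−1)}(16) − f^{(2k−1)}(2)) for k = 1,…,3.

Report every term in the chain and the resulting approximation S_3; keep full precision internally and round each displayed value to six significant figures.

S_3 ≈ 30.6719

Integral: ∫_2^16 ln(x) dx = 28.9751.
Endpoint term: (f(2) + f(16))/2 = (0.693147 + 2.77259)/2 = 1.73287.
So far: 30.7080.
Correction k=1: B_{2}/2! · (f^{(1)}(16) − f^{(1)}(2)) = 1/12 · (0.0625000 − 0.500000) = -0.0364583.
Running total after k=1: 30.6715.
Correction k=2: B_{4}/4! · (f^{(3)}(16) − f^{(3)}(2)) = −1/720 · (0.000488281 − 0.250000) = 0.000346544.
Running total after k=2: 30.6719.
Correction k=3: B_{6}/6! · (f^{(5)}(16) − f^{(5)}(2)) = 1/30240 · (2.28882e-05 − 0.750000) = -2.48008e-05.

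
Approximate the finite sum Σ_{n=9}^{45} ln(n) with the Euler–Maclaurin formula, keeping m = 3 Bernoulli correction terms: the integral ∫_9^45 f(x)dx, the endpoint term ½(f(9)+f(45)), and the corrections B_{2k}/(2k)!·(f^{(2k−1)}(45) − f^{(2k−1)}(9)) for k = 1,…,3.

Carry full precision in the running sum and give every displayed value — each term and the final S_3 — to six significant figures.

S_3 ≈ 118.519

The integral term ∫_9^45 ln(x) dx = 115.525.
½[f(9) + f(45)] = ½[2.19722 + 3.80666] = 3.00194.
So far: 118.527.
Order-1 term: 1/12 · (0.0222222 − 0.111111) = -0.00740741.
Running total after k=1: 118.519.
Order-2 term: −1/720 · (2.19479e-05 − 0.00274348) = 3.77991e-06.
Running total after k=2: 118.519.
Order-3 term: 1/30240 · (1.30061e-07 − 0.000406442) = -1.34362e-08.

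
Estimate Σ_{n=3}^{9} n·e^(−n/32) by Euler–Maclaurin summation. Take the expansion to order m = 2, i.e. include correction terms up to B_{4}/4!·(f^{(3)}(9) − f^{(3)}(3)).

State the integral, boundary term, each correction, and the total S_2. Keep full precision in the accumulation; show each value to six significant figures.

S_2 ≈ 34.1610

∫_3^9 x·e^(−x/32) dx evaluates to 29.4220.
Boundary: ½(f(3) + f(9)) = ½(2.73153 + 6.79356) = 4.76254.
So far: 34.1846.
Correction k=1: B_{2}/2! · (f^{(1)}(9) − f^{(1)}(3)) = 1/12 · (0.542541 − 0.825150) = -0.0235508.
Partial sum through k=1: 34.1610.
Correction k=2: B_{4}/4! · (f^{(3)}(9) − f^{(3)}(3)) = −1/720 · (0.00200412 − 0.00258415) = 8.05597e-07.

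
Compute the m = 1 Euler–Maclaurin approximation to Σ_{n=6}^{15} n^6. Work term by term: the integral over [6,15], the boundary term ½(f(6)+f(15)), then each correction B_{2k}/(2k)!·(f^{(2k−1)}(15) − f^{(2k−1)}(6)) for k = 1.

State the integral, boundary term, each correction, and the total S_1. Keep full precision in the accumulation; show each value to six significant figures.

S_1 ≈ 3.04629e+07

Integral: ∫_6^15 x^6 dx = 2.43685e+07.
Endpoint term: (f(6) + f(15))/2 = (46656.0 + 1.13906e+07)/2 = 5.71864e+06.
Integral + boundary = 3.00871e+07.
Correction k=1: B_{2}/2! · (f^{(1)}(15) − f^{(1)}(6)) = 1/12 · (4.55625e+06 − 46656.0) = 375800.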